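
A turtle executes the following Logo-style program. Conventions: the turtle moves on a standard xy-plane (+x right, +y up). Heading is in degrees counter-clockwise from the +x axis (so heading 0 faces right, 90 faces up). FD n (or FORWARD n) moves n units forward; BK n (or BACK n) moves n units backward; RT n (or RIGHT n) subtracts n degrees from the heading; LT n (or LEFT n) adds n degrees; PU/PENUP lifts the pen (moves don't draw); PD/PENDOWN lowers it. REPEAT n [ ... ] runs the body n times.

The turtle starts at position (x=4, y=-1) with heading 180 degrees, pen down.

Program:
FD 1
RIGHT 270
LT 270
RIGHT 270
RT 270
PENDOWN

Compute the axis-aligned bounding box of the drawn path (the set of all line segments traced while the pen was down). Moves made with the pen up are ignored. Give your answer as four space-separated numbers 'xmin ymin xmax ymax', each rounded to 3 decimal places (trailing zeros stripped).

Answer: 3 -1 4 -1

Derivation:
Executing turtle program step by step:
Start: pos=(4,-1), heading=180, pen down
FD 1: (4,-1) -> (3,-1) [heading=180, draw]
RT 270: heading 180 -> 270
LT 270: heading 270 -> 180
RT 270: heading 180 -> 270
RT 270: heading 270 -> 0
PD: pen down
Final: pos=(3,-1), heading=0, 1 segment(s) drawn

Segment endpoints: x in {3, 4}, y in {-1, -1}
xmin=3, ymin=-1, xmax=4, ymax=-1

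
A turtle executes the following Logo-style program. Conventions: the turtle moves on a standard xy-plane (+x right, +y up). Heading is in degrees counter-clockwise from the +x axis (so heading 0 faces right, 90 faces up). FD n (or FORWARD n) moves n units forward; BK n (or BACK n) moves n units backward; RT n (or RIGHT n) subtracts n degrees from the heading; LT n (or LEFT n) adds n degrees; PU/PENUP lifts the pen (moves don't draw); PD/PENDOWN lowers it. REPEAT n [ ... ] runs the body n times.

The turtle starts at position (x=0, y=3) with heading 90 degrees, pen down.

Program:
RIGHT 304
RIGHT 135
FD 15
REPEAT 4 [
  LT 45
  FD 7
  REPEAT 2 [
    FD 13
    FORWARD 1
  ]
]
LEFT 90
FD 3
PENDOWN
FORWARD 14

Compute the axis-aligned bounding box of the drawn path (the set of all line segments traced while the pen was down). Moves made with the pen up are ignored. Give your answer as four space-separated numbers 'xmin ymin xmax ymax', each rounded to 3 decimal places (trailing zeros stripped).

Answer: -35.755 3 34.296 88.807

Derivation:
Executing turtle program step by step:
Start: pos=(0,3), heading=90, pen down
RT 304: heading 90 -> 146
RT 135: heading 146 -> 11
FD 15: (0,3) -> (14.724,5.862) [heading=11, draw]
REPEAT 4 [
  -- iteration 1/4 --
  LT 45: heading 11 -> 56
  FD 7: (14.724,5.862) -> (18.639,11.665) [heading=56, draw]
  REPEAT 2 [
    -- iteration 1/2 --
    FD 13: (18.639,11.665) -> (25.908,22.443) [heading=56, draw]
    FD 1: (25.908,22.443) -> (26.467,23.272) [heading=56, draw]
    -- iteration 2/2 --
    FD 13: (26.467,23.272) -> (33.737,34.049) [heading=56, draw]
    FD 1: (33.737,34.049) -> (34.296,34.878) [heading=56, draw]
  ]
  -- iteration 2/4 --
  LT 45: heading 56 -> 101
  FD 7: (34.296,34.878) -> (32.96,41.75) [heading=101, draw]
  REPEAT 2 [
    -- iteration 1/2 --
    FD 13: (32.96,41.75) -> (30.48,54.511) [heading=101, draw]
    FD 1: (30.48,54.511) -> (30.289,55.493) [heading=101, draw]
    -- iteration 2/2 --
    FD 13: (30.289,55.493) -> (27.809,68.254) [heading=101, draw]
    FD 1: (27.809,68.254) -> (27.618,69.235) [heading=101, draw]
  ]
  -- iteration 3/4 --
  LT 45: heading 101 -> 146
  FD 7: (27.618,69.235) -> (21.815,73.15) [heading=146, draw]
  REPEAT 2 [
    -- iteration 1/2 --
    FD 13: (21.815,73.15) -> (11.037,80.419) [heading=146, draw]
    FD 1: (11.037,80.419) -> (10.208,80.978) [heading=146, draw]
    -- iteration 2/2 --
    FD 13: (10.208,80.978) -> (-0.569,88.248) [heading=146, draw]
    FD 1: (-0.569,88.248) -> (-1.398,88.807) [heading=146, draw]
  ]
  -- iteration 4/4 --
  LT 45: heading 146 -> 191
  FD 7: (-1.398,88.807) -> (-8.27,87.471) [heading=191, draw]
  REPEAT 2 [
    -- iteration 1/2 --
    FD 13: (-8.27,87.471) -> (-21.031,84.991) [heading=191, draw]
    FD 1: (-21.031,84.991) -> (-22.013,84.8) [heading=191, draw]
    -- iteration 2/2 --
    FD 13: (-22.013,84.8) -> (-34.774,82.32) [heading=191, draw]
    FD 1: (-34.774,82.32) -> (-35.755,82.129) [heading=191, draw]
  ]
]
LT 90: heading 191 -> 281
FD 3: (-35.755,82.129) -> (-35.183,79.184) [heading=281, draw]
PD: pen down
FD 14: (-35.183,79.184) -> (-32.512,65.441) [heading=281, draw]
Final: pos=(-32.512,65.441), heading=281, 23 segment(s) drawn

Segment endpoints: x in {-35.755, -35.183, -34.774, -32.512, -22.013, -21.031, -8.27, -1.398, -0.569, 0, 10.208, 11.037, 14.724, 18.639, 21.815, 25.908, 26.467, 27.618, 27.809, 30.289, 30.48, 32.96, 33.737, 34.296}, y in {3, 5.862, 11.665, 22.443, 23.272, 34.049, 34.878, 41.75, 54.511, 55.493, 65.441, 68.254, 69.235, 73.15, 79.184, 80.419, 80.978, 82.129, 82.32, 84.8, 84.991, 87.471, 88.248, 88.807}
xmin=-35.755, ymin=3, xmax=34.296, ymax=88.807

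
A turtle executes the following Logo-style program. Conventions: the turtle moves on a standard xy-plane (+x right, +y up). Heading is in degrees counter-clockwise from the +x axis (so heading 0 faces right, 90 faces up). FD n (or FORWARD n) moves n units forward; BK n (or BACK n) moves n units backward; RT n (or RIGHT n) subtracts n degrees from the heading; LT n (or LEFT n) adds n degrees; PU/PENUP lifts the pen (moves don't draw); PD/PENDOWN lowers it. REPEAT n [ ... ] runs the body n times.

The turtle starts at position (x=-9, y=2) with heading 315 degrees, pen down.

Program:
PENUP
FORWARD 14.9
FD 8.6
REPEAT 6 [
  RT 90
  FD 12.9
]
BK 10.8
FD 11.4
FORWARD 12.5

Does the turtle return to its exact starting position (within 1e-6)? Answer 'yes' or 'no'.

Executing turtle program step by step:
Start: pos=(-9,2), heading=315, pen down
PU: pen up
FD 14.9: (-9,2) -> (1.536,-8.536) [heading=315, move]
FD 8.6: (1.536,-8.536) -> (7.617,-14.617) [heading=315, move]
REPEAT 6 [
  -- iteration 1/6 --
  RT 90: heading 315 -> 225
  FD 12.9: (7.617,-14.617) -> (-1.505,-23.739) [heading=225, move]
  -- iteration 2/6 --
  RT 90: heading 225 -> 135
  FD 12.9: (-1.505,-23.739) -> (-10.626,-14.617) [heading=135, move]
  -- iteration 3/6 --
  RT 90: heading 135 -> 45
  FD 12.9: (-10.626,-14.617) -> (-1.505,-5.495) [heading=45, move]
  -- iteration 4/6 --
  RT 90: heading 45 -> 315
  FD 12.9: (-1.505,-5.495) -> (7.617,-14.617) [heading=315, move]
  -- iteration 5/6 --
  RT 90: heading 315 -> 225
  FD 12.9: (7.617,-14.617) -> (-1.505,-23.739) [heading=225, move]
  -- iteration 6/6 --
  RT 90: heading 225 -> 135
  FD 12.9: (-1.505,-23.739) -> (-10.626,-14.617) [heading=135, move]
]
BK 10.8: (-10.626,-14.617) -> (-2.99,-22.254) [heading=135, move]
FD 11.4: (-2.99,-22.254) -> (-11.051,-14.193) [heading=135, move]
FD 12.5: (-11.051,-14.193) -> (-19.889,-5.354) [heading=135, move]
Final: pos=(-19.889,-5.354), heading=135, 0 segment(s) drawn

Start position: (-9, 2)
Final position: (-19.889, -5.354)
Distance = 13.14; >= 1e-6 -> NOT closed

Answer: no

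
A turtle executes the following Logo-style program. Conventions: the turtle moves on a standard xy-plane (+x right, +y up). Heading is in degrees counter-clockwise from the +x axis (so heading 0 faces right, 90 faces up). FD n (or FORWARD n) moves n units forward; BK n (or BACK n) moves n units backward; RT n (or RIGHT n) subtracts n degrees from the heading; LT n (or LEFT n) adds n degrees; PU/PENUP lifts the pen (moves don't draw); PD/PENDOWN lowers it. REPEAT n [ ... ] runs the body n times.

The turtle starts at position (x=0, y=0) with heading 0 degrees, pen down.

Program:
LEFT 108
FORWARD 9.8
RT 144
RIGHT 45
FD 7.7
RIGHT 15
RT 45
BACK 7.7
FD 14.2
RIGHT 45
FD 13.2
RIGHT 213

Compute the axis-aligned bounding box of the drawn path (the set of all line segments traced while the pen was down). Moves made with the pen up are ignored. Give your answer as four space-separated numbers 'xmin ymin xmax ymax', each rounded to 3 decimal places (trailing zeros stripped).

Executing turtle program step by step:
Start: pos=(0,0), heading=0, pen down
LT 108: heading 0 -> 108
FD 9.8: (0,0) -> (-3.028,9.32) [heading=108, draw]
RT 144: heading 108 -> 324
RT 45: heading 324 -> 279
FD 7.7: (-3.028,9.32) -> (-1.824,1.715) [heading=279, draw]
RT 15: heading 279 -> 264
RT 45: heading 264 -> 219
BK 7.7: (-1.824,1.715) -> (4.16,6.561) [heading=219, draw]
FD 14.2: (4.16,6.561) -> (-6.875,-2.375) [heading=219, draw]
RT 45: heading 219 -> 174
FD 13.2: (-6.875,-2.375) -> (-20.003,-0.996) [heading=174, draw]
RT 213: heading 174 -> 321
Final: pos=(-20.003,-0.996), heading=321, 5 segment(s) drawn

Segment endpoints: x in {-20.003, -6.875, -3.028, -1.824, 0, 4.16}, y in {-2.375, -0.996, 0, 1.715, 6.561, 9.32}
xmin=-20.003, ymin=-2.375, xmax=4.16, ymax=9.32

Answer: -20.003 -2.375 4.16 9.32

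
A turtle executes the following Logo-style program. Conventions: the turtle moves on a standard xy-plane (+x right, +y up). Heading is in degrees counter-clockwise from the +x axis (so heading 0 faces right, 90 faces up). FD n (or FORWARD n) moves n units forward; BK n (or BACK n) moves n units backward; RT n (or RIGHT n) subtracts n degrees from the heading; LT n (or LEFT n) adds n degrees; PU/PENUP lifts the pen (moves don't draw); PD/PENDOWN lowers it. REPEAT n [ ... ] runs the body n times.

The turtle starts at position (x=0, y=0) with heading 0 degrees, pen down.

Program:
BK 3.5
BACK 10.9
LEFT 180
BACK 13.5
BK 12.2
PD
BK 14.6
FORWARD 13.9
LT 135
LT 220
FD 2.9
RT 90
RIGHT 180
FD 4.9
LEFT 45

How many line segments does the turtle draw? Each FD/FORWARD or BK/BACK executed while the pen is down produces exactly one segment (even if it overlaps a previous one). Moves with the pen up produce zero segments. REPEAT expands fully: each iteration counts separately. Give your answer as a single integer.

Executing turtle program step by step:
Start: pos=(0,0), heading=0, pen down
BK 3.5: (0,0) -> (-3.5,0) [heading=0, draw]
BK 10.9: (-3.5,0) -> (-14.4,0) [heading=0, draw]
LT 180: heading 0 -> 180
BK 13.5: (-14.4,0) -> (-0.9,0) [heading=180, draw]
BK 12.2: (-0.9,0) -> (11.3,0) [heading=180, draw]
PD: pen down
BK 14.6: (11.3,0) -> (25.9,0) [heading=180, draw]
FD 13.9: (25.9,0) -> (12,0) [heading=180, draw]
LT 135: heading 180 -> 315
LT 220: heading 315 -> 175
FD 2.9: (12,0) -> (9.111,0.253) [heading=175, draw]
RT 90: heading 175 -> 85
RT 180: heading 85 -> 265
FD 4.9: (9.111,0.253) -> (8.684,-4.629) [heading=265, draw]
LT 45: heading 265 -> 310
Final: pos=(8.684,-4.629), heading=310, 8 segment(s) drawn
Segments drawn: 8

Answer: 8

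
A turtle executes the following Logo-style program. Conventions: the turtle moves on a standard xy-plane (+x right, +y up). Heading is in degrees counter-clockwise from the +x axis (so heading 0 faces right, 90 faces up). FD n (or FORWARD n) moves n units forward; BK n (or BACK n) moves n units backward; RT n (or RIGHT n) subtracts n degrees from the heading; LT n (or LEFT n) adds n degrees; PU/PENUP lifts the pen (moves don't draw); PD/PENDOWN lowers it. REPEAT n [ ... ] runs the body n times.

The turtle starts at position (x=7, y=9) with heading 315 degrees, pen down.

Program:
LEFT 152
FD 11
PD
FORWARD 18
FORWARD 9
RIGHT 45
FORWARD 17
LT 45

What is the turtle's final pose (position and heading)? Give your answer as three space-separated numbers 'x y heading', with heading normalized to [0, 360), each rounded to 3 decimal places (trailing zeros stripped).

Executing turtle program step by step:
Start: pos=(7,9), heading=315, pen down
LT 152: heading 315 -> 107
FD 11: (7,9) -> (3.784,19.519) [heading=107, draw]
PD: pen down
FD 18: (3.784,19.519) -> (-1.479,36.733) [heading=107, draw]
FD 9: (-1.479,36.733) -> (-4.11,45.34) [heading=107, draw]
RT 45: heading 107 -> 62
FD 17: (-4.11,45.34) -> (3.871,60.35) [heading=62, draw]
LT 45: heading 62 -> 107
Final: pos=(3.871,60.35), heading=107, 4 segment(s) drawn

Answer: 3.871 60.35 107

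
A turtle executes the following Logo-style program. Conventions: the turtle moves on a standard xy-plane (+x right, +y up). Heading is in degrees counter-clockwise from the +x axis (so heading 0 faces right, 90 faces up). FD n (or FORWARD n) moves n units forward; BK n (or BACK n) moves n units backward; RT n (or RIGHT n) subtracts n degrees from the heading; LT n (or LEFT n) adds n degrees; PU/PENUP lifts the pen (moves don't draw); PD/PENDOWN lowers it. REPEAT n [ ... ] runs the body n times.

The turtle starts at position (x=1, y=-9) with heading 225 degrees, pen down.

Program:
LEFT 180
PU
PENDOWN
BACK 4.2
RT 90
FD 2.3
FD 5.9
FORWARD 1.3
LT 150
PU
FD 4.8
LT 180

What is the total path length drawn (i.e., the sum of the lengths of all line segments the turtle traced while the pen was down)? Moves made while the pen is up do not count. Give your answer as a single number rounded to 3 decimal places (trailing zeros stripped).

Answer: 13.7

Derivation:
Executing turtle program step by step:
Start: pos=(1,-9), heading=225, pen down
LT 180: heading 225 -> 45
PU: pen up
PD: pen down
BK 4.2: (1,-9) -> (-1.97,-11.97) [heading=45, draw]
RT 90: heading 45 -> 315
FD 2.3: (-1.97,-11.97) -> (-0.344,-13.596) [heading=315, draw]
FD 5.9: (-0.344,-13.596) -> (3.828,-17.768) [heading=315, draw]
FD 1.3: (3.828,-17.768) -> (4.748,-18.687) [heading=315, draw]
LT 150: heading 315 -> 105
PU: pen up
FD 4.8: (4.748,-18.687) -> (3.505,-14.051) [heading=105, move]
LT 180: heading 105 -> 285
Final: pos=(3.505,-14.051), heading=285, 4 segment(s) drawn

Segment lengths:
  seg 1: (1,-9) -> (-1.97,-11.97), length = 4.2
  seg 2: (-1.97,-11.97) -> (-0.344,-13.596), length = 2.3
  seg 3: (-0.344,-13.596) -> (3.828,-17.768), length = 5.9
  seg 4: (3.828,-17.768) -> (4.748,-18.687), length = 1.3
Total = 13.7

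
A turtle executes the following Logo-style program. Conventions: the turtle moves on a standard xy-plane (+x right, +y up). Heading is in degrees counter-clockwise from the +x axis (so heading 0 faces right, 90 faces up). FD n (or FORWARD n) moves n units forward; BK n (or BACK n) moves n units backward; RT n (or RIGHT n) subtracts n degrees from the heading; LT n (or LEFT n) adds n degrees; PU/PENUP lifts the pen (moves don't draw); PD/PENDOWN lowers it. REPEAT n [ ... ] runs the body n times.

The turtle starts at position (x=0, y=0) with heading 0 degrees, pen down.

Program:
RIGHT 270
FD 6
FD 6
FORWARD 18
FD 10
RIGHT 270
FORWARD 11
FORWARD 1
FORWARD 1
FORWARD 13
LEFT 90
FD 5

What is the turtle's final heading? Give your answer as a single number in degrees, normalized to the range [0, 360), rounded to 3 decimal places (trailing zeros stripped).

Executing turtle program step by step:
Start: pos=(0,0), heading=0, pen down
RT 270: heading 0 -> 90
FD 6: (0,0) -> (0,6) [heading=90, draw]
FD 6: (0,6) -> (0,12) [heading=90, draw]
FD 18: (0,12) -> (0,30) [heading=90, draw]
FD 10: (0,30) -> (0,40) [heading=90, draw]
RT 270: heading 90 -> 180
FD 11: (0,40) -> (-11,40) [heading=180, draw]
FD 1: (-11,40) -> (-12,40) [heading=180, draw]
FD 1: (-12,40) -> (-13,40) [heading=180, draw]
FD 13: (-13,40) -> (-26,40) [heading=180, draw]
LT 90: heading 180 -> 270
FD 5: (-26,40) -> (-26,35) [heading=270, draw]
Final: pos=(-26,35), heading=270, 9 segment(s) drawn

Answer: 270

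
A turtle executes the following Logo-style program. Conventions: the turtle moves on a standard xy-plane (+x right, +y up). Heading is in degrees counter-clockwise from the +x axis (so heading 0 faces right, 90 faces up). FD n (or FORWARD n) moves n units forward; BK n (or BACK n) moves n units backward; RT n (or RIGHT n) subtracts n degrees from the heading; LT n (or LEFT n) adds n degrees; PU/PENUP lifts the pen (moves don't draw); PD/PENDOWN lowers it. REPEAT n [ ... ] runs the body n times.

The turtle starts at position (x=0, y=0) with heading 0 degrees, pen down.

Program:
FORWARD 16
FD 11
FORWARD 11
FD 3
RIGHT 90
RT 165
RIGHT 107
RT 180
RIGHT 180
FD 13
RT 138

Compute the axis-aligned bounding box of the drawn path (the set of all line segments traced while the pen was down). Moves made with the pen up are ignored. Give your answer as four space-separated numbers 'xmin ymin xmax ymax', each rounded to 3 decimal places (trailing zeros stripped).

Executing turtle program step by step:
Start: pos=(0,0), heading=0, pen down
FD 16: (0,0) -> (16,0) [heading=0, draw]
FD 11: (16,0) -> (27,0) [heading=0, draw]
FD 11: (27,0) -> (38,0) [heading=0, draw]
FD 3: (38,0) -> (41,0) [heading=0, draw]
RT 90: heading 0 -> 270
RT 165: heading 270 -> 105
RT 107: heading 105 -> 358
RT 180: heading 358 -> 178
RT 180: heading 178 -> 358
FD 13: (41,0) -> (53.992,-0.454) [heading=358, draw]
RT 138: heading 358 -> 220
Final: pos=(53.992,-0.454), heading=220, 5 segment(s) drawn

Segment endpoints: x in {0, 16, 27, 38, 41, 53.992}, y in {-0.454, 0}
xmin=0, ymin=-0.454, xmax=53.992, ymax=0

Answer: 0 -0.454 53.992 0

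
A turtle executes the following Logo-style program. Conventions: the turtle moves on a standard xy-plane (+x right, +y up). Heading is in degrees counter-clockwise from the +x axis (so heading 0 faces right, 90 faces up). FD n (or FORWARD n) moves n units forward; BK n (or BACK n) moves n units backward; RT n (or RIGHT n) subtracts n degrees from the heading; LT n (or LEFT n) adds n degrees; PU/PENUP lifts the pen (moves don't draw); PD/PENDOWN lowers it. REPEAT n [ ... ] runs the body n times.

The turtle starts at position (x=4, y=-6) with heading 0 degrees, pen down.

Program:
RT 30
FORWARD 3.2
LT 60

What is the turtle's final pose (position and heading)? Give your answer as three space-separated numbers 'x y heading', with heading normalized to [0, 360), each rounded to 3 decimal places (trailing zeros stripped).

Answer: 6.771 -7.6 30

Derivation:
Executing turtle program step by step:
Start: pos=(4,-6), heading=0, pen down
RT 30: heading 0 -> 330
FD 3.2: (4,-6) -> (6.771,-7.6) [heading=330, draw]
LT 60: heading 330 -> 30
Final: pos=(6.771,-7.6), heading=30, 1 segment(s) drawn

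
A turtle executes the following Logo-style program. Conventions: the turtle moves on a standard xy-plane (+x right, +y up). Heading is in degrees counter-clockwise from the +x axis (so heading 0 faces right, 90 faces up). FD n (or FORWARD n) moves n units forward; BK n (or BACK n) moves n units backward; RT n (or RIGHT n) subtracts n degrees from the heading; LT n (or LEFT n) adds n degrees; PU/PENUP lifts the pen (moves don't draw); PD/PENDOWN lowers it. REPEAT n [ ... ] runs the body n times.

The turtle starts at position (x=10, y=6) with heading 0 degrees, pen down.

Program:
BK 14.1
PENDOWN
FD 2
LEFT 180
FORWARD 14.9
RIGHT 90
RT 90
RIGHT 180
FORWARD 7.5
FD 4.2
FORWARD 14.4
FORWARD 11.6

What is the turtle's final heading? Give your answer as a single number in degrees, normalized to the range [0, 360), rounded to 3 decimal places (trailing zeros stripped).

Answer: 180

Derivation:
Executing turtle program step by step:
Start: pos=(10,6), heading=0, pen down
BK 14.1: (10,6) -> (-4.1,6) [heading=0, draw]
PD: pen down
FD 2: (-4.1,6) -> (-2.1,6) [heading=0, draw]
LT 180: heading 0 -> 180
FD 14.9: (-2.1,6) -> (-17,6) [heading=180, draw]
RT 90: heading 180 -> 90
RT 90: heading 90 -> 0
RT 180: heading 0 -> 180
FD 7.5: (-17,6) -> (-24.5,6) [heading=180, draw]
FD 4.2: (-24.5,6) -> (-28.7,6) [heading=180, draw]
FD 14.4: (-28.7,6) -> (-43.1,6) [heading=180, draw]
FD 11.6: (-43.1,6) -> (-54.7,6) [heading=180, draw]
Final: pos=(-54.7,6), heading=180, 7 segment(s) drawn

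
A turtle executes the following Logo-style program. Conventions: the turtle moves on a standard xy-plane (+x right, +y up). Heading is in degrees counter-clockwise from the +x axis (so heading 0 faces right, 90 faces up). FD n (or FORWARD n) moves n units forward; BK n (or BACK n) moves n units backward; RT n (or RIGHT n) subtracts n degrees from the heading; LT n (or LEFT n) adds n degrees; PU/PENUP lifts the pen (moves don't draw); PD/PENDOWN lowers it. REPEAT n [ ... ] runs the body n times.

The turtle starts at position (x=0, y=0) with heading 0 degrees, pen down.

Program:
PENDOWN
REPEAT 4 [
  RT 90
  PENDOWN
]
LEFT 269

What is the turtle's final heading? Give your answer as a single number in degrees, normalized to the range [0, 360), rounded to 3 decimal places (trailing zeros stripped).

Answer: 269

Derivation:
Executing turtle program step by step:
Start: pos=(0,0), heading=0, pen down
PD: pen down
REPEAT 4 [
  -- iteration 1/4 --
  RT 90: heading 0 -> 270
  PD: pen down
  -- iteration 2/4 --
  RT 90: heading 270 -> 180
  PD: pen down
  -- iteration 3/4 --
  RT 90: heading 180 -> 90
  PD: pen down
  -- iteration 4/4 --
  RT 90: heading 90 -> 0
  PD: pen down
]
LT 269: heading 0 -> 269
Final: pos=(0,0), heading=269, 0 segment(s) drawn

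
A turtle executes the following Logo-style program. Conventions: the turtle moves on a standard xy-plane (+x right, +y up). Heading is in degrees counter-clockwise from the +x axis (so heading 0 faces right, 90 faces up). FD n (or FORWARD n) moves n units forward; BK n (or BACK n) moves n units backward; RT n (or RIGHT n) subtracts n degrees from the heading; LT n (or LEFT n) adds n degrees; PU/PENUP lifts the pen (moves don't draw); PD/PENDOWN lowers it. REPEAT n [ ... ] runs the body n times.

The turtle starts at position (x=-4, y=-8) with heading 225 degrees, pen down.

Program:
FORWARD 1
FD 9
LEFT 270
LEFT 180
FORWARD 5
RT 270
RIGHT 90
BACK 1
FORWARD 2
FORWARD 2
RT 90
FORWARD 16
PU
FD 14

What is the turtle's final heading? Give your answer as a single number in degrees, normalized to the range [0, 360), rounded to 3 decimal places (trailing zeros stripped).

Answer: 225

Derivation:
Executing turtle program step by step:
Start: pos=(-4,-8), heading=225, pen down
FD 1: (-4,-8) -> (-4.707,-8.707) [heading=225, draw]
FD 9: (-4.707,-8.707) -> (-11.071,-15.071) [heading=225, draw]
LT 270: heading 225 -> 135
LT 180: heading 135 -> 315
FD 5: (-11.071,-15.071) -> (-7.536,-18.607) [heading=315, draw]
RT 270: heading 315 -> 45
RT 90: heading 45 -> 315
BK 1: (-7.536,-18.607) -> (-8.243,-17.899) [heading=315, draw]
FD 2: (-8.243,-17.899) -> (-6.828,-19.314) [heading=315, draw]
FD 2: (-6.828,-19.314) -> (-5.414,-20.728) [heading=315, draw]
RT 90: heading 315 -> 225
FD 16: (-5.414,-20.728) -> (-16.728,-32.042) [heading=225, draw]
PU: pen up
FD 14: (-16.728,-32.042) -> (-26.627,-41.941) [heading=225, move]
Final: pos=(-26.627,-41.941), heading=225, 7 segment(s) drawn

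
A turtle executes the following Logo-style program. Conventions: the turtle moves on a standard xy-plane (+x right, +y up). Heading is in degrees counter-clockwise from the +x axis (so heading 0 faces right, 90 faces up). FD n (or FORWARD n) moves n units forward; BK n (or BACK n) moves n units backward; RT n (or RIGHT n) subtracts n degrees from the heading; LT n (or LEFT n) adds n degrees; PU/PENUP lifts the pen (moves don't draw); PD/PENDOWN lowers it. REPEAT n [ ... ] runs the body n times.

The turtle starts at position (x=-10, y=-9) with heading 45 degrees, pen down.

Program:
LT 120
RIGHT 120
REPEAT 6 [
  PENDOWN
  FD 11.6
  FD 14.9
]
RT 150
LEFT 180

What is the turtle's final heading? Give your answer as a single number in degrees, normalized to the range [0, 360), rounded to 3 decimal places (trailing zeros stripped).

Executing turtle program step by step:
Start: pos=(-10,-9), heading=45, pen down
LT 120: heading 45 -> 165
RT 120: heading 165 -> 45
REPEAT 6 [
  -- iteration 1/6 --
  PD: pen down
  FD 11.6: (-10,-9) -> (-1.798,-0.798) [heading=45, draw]
  FD 14.9: (-1.798,-0.798) -> (8.738,9.738) [heading=45, draw]
  -- iteration 2/6 --
  PD: pen down
  FD 11.6: (8.738,9.738) -> (16.941,17.941) [heading=45, draw]
  FD 14.9: (16.941,17.941) -> (27.477,28.477) [heading=45, draw]
  -- iteration 3/6 --
  PD: pen down
  FD 11.6: (27.477,28.477) -> (35.679,36.679) [heading=45, draw]
  FD 14.9: (35.679,36.679) -> (46.215,47.215) [heading=45, draw]
  -- iteration 4/6 --
  PD: pen down
  FD 11.6: (46.215,47.215) -> (54.417,55.417) [heading=45, draw]
  FD 14.9: (54.417,55.417) -> (64.953,65.953) [heading=45, draw]
  -- iteration 5/6 --
  PD: pen down
  FD 11.6: (64.953,65.953) -> (73.156,74.156) [heading=45, draw]
  FD 14.9: (73.156,74.156) -> (83.692,84.692) [heading=45, draw]
  -- iteration 6/6 --
  PD: pen down
  FD 11.6: (83.692,84.692) -> (91.894,92.894) [heading=45, draw]
  FD 14.9: (91.894,92.894) -> (102.43,103.43) [heading=45, draw]
]
RT 150: heading 45 -> 255
LT 180: heading 255 -> 75
Final: pos=(102.43,103.43), heading=75, 12 segment(s) drawn

Answer: 75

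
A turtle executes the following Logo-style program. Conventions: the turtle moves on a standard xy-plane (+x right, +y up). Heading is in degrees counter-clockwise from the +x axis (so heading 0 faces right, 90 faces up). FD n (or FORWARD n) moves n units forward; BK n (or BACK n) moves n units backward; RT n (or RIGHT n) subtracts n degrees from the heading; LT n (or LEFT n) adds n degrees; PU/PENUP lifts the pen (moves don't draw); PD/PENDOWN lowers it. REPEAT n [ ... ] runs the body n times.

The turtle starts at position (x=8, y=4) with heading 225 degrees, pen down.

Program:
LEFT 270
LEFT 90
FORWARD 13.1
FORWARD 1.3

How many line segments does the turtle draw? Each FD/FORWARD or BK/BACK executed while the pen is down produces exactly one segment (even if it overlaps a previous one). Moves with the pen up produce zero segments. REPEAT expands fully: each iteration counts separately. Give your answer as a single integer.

Executing turtle program step by step:
Start: pos=(8,4), heading=225, pen down
LT 270: heading 225 -> 135
LT 90: heading 135 -> 225
FD 13.1: (8,4) -> (-1.263,-5.263) [heading=225, draw]
FD 1.3: (-1.263,-5.263) -> (-2.182,-6.182) [heading=225, draw]
Final: pos=(-2.182,-6.182), heading=225, 2 segment(s) drawn
Segments drawn: 2

Answer: 2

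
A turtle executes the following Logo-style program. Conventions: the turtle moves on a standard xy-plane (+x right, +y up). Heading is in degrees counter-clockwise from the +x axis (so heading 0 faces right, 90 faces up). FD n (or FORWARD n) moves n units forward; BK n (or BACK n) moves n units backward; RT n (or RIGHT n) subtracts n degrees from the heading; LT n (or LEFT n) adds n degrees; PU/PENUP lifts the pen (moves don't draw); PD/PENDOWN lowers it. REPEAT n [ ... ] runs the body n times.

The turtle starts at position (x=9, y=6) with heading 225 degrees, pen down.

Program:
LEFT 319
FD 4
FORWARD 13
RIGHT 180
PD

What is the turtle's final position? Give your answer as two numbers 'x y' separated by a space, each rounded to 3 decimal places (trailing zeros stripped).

Executing turtle program step by step:
Start: pos=(9,6), heading=225, pen down
LT 319: heading 225 -> 184
FD 4: (9,6) -> (5.01,5.721) [heading=184, draw]
FD 13: (5.01,5.721) -> (-7.959,4.814) [heading=184, draw]
RT 180: heading 184 -> 4
PD: pen down
Final: pos=(-7.959,4.814), heading=4, 2 segment(s) drawn

Answer: -7.959 4.814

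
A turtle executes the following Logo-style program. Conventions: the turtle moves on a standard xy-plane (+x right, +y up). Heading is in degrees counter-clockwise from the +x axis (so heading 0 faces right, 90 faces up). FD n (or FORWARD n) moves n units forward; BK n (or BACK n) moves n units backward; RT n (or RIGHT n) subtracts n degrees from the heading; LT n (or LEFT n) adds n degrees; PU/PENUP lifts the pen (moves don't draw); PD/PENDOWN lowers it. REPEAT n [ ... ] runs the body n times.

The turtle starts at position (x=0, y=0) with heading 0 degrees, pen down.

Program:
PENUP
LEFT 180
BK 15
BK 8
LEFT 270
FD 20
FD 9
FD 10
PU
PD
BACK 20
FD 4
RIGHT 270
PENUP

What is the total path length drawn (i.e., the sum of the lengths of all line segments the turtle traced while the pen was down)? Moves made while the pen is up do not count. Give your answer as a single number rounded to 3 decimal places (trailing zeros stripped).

Answer: 24

Derivation:
Executing turtle program step by step:
Start: pos=(0,0), heading=0, pen down
PU: pen up
LT 180: heading 0 -> 180
BK 15: (0,0) -> (15,0) [heading=180, move]
BK 8: (15,0) -> (23,0) [heading=180, move]
LT 270: heading 180 -> 90
FD 20: (23,0) -> (23,20) [heading=90, move]
FD 9: (23,20) -> (23,29) [heading=90, move]
FD 10: (23,29) -> (23,39) [heading=90, move]
PU: pen up
PD: pen down
BK 20: (23,39) -> (23,19) [heading=90, draw]
FD 4: (23,19) -> (23,23) [heading=90, draw]
RT 270: heading 90 -> 180
PU: pen up
Final: pos=(23,23), heading=180, 2 segment(s) drawn

Segment lengths:
  seg 1: (23,39) -> (23,19), length = 20
  seg 2: (23,19) -> (23,23), length = 4
Total = 24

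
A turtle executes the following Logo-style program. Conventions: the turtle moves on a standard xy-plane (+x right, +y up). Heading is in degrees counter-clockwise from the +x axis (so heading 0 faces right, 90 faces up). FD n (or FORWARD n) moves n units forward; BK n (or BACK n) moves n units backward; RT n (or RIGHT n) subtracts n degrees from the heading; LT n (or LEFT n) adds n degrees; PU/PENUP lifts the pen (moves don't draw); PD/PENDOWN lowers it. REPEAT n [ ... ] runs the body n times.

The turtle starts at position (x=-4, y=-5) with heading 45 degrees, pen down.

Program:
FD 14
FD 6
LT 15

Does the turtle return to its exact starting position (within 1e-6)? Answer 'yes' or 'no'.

Executing turtle program step by step:
Start: pos=(-4,-5), heading=45, pen down
FD 14: (-4,-5) -> (5.899,4.899) [heading=45, draw]
FD 6: (5.899,4.899) -> (10.142,9.142) [heading=45, draw]
LT 15: heading 45 -> 60
Final: pos=(10.142,9.142), heading=60, 2 segment(s) drawn

Start position: (-4, -5)
Final position: (10.142, 9.142)
Distance = 20; >= 1e-6 -> NOT closed

Answer: no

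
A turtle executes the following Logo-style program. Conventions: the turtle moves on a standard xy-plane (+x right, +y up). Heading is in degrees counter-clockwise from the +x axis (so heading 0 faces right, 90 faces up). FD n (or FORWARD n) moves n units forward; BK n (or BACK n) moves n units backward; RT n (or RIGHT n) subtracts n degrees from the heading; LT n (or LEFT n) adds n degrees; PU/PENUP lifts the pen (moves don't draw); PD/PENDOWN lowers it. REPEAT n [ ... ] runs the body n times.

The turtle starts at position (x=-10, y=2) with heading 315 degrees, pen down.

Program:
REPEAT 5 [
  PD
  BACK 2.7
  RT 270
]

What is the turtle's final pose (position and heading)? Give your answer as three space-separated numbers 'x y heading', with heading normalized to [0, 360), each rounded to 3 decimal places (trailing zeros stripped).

Executing turtle program step by step:
Start: pos=(-10,2), heading=315, pen down
REPEAT 5 [
  -- iteration 1/5 --
  PD: pen down
  BK 2.7: (-10,2) -> (-11.909,3.909) [heading=315, draw]
  RT 270: heading 315 -> 45
  -- iteration 2/5 --
  PD: pen down
  BK 2.7: (-11.909,3.909) -> (-13.818,2) [heading=45, draw]
  RT 270: heading 45 -> 135
  -- iteration 3/5 --
  PD: pen down
  BK 2.7: (-13.818,2) -> (-11.909,0.091) [heading=135, draw]
  RT 270: heading 135 -> 225
  -- iteration 4/5 --
  PD: pen down
  BK 2.7: (-11.909,0.091) -> (-10,2) [heading=225, draw]
  RT 270: heading 225 -> 315
  -- iteration 5/5 --
  PD: pen down
  BK 2.7: (-10,2) -> (-11.909,3.909) [heading=315, draw]
  RT 270: heading 315 -> 45
]
Final: pos=(-11.909,3.909), heading=45, 5 segment(s) drawn

Answer: -11.909 3.909 45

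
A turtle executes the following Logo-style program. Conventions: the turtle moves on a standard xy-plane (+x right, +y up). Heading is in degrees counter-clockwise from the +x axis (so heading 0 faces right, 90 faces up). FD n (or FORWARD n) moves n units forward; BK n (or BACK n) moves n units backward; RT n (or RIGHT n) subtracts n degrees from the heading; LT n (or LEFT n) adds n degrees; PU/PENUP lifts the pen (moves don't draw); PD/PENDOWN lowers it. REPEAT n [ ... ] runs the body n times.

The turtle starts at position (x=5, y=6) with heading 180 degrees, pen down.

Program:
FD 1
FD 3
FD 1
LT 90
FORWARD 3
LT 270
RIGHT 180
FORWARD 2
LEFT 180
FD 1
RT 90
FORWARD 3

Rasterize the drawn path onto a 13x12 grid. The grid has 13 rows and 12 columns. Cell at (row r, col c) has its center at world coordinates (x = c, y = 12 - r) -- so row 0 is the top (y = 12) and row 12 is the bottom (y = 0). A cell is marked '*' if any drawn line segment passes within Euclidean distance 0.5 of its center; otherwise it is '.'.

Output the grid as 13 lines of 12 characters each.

Segment 0: (5,6) -> (4,6)
Segment 1: (4,6) -> (1,6)
Segment 2: (1,6) -> (0,6)
Segment 3: (0,6) -> (-0,3)
Segment 4: (-0,3) -> (2,3)
Segment 5: (2,3) -> (1,3)
Segment 6: (1,3) -> (1,6)

Answer: ............
............
............
............
............
............
******......
**..........
**..........
***.........
............
............
............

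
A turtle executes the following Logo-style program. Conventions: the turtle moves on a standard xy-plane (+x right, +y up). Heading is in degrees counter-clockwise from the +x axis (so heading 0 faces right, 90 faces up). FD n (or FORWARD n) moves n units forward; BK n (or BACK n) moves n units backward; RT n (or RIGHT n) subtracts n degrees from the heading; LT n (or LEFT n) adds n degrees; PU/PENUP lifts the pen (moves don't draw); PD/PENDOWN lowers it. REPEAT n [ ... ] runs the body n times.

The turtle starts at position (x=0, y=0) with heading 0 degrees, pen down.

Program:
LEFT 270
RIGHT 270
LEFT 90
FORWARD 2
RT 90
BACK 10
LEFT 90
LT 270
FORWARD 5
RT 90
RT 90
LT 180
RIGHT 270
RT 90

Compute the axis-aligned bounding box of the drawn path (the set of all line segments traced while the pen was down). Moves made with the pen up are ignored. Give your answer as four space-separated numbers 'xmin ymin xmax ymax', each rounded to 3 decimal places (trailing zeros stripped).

Executing turtle program step by step:
Start: pos=(0,0), heading=0, pen down
LT 270: heading 0 -> 270
RT 270: heading 270 -> 0
LT 90: heading 0 -> 90
FD 2: (0,0) -> (0,2) [heading=90, draw]
RT 90: heading 90 -> 0
BK 10: (0,2) -> (-10,2) [heading=0, draw]
LT 90: heading 0 -> 90
LT 270: heading 90 -> 0
FD 5: (-10,2) -> (-5,2) [heading=0, draw]
RT 90: heading 0 -> 270
RT 90: heading 270 -> 180
LT 180: heading 180 -> 0
RT 270: heading 0 -> 90
RT 90: heading 90 -> 0
Final: pos=(-5,2), heading=0, 3 segment(s) drawn

Segment endpoints: x in {-10, -5, 0, 0}, y in {0, 2, 2}
xmin=-10, ymin=0, xmax=0, ymax=2

Answer: -10 0 0 2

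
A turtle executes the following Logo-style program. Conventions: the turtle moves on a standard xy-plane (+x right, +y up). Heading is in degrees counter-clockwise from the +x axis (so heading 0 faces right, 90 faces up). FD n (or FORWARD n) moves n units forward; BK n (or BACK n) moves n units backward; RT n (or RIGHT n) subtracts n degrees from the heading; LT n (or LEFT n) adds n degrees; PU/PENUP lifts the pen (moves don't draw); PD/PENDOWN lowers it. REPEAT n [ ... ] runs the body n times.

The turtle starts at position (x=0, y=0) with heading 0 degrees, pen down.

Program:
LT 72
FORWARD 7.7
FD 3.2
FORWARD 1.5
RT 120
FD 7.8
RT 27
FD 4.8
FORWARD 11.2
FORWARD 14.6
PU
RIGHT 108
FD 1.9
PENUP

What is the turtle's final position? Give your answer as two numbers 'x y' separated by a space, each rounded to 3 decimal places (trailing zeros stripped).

Executing turtle program step by step:
Start: pos=(0,0), heading=0, pen down
LT 72: heading 0 -> 72
FD 7.7: (0,0) -> (2.379,7.323) [heading=72, draw]
FD 3.2: (2.379,7.323) -> (3.368,10.367) [heading=72, draw]
FD 1.5: (3.368,10.367) -> (3.832,11.793) [heading=72, draw]
RT 120: heading 72 -> 312
FD 7.8: (3.832,11.793) -> (9.051,5.997) [heading=312, draw]
RT 27: heading 312 -> 285
FD 4.8: (9.051,5.997) -> (10.293,1.36) [heading=285, draw]
FD 11.2: (10.293,1.36) -> (13.192,-9.458) [heading=285, draw]
FD 14.6: (13.192,-9.458) -> (16.971,-23.561) [heading=285, draw]
PU: pen up
RT 108: heading 285 -> 177
FD 1.9: (16.971,-23.561) -> (15.073,-23.461) [heading=177, move]
PU: pen up
Final: pos=(15.073,-23.461), heading=177, 7 segment(s) drawn

Answer: 15.073 -23.461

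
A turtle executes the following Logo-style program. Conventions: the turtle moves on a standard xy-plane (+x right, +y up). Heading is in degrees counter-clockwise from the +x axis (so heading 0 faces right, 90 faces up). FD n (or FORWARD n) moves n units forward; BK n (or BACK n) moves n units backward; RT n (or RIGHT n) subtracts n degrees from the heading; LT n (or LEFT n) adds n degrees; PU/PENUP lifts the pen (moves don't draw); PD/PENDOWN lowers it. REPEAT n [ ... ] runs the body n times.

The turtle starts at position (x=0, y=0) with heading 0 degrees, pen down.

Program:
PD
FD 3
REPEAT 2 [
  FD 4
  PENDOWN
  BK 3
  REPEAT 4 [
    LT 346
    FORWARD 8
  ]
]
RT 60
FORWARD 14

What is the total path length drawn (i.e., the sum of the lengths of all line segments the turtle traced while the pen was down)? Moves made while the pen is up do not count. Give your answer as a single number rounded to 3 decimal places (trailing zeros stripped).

Answer: 95

Derivation:
Executing turtle program step by step:
Start: pos=(0,0), heading=0, pen down
PD: pen down
FD 3: (0,0) -> (3,0) [heading=0, draw]
REPEAT 2 [
  -- iteration 1/2 --
  FD 4: (3,0) -> (7,0) [heading=0, draw]
  PD: pen down
  BK 3: (7,0) -> (4,0) [heading=0, draw]
  REPEAT 4 [
    -- iteration 1/4 --
    LT 346: heading 0 -> 346
    FD 8: (4,0) -> (11.762,-1.935) [heading=346, draw]
    -- iteration 2/4 --
    LT 346: heading 346 -> 332
    FD 8: (11.762,-1.935) -> (18.826,-5.691) [heading=332, draw]
    -- iteration 3/4 --
    LT 346: heading 332 -> 318
    FD 8: (18.826,-5.691) -> (24.771,-11.044) [heading=318, draw]
    -- iteration 4/4 --
    LT 346: heading 318 -> 304
    FD 8: (24.771,-11.044) -> (29.245,-17.676) [heading=304, draw]
  ]
  -- iteration 2/2 --
  FD 4: (29.245,-17.676) -> (31.481,-20.993) [heading=304, draw]
  PD: pen down
  BK 3: (31.481,-20.993) -> (29.804,-18.506) [heading=304, draw]
  REPEAT 4 [
    -- iteration 1/4 --
    LT 346: heading 304 -> 290
    FD 8: (29.804,-18.506) -> (32.54,-26.023) [heading=290, draw]
    -- iteration 2/4 --
    LT 346: heading 290 -> 276
    FD 8: (32.54,-26.023) -> (33.376,-33.979) [heading=276, draw]
    -- iteration 3/4 --
    LT 346: heading 276 -> 262
    FD 8: (33.376,-33.979) -> (32.263,-41.901) [heading=262, draw]
    -- iteration 4/4 --
    LT 346: heading 262 -> 248
    FD 8: (32.263,-41.901) -> (29.266,-49.319) [heading=248, draw]
  ]
]
RT 60: heading 248 -> 188
FD 14: (29.266,-49.319) -> (15.402,-51.267) [heading=188, draw]
Final: pos=(15.402,-51.267), heading=188, 14 segment(s) drawn

Segment lengths:
  seg 1: (0,0) -> (3,0), length = 3
  seg 2: (3,0) -> (7,0), length = 4
  seg 3: (7,0) -> (4,0), length = 3
  seg 4: (4,0) -> (11.762,-1.935), length = 8
  seg 5: (11.762,-1.935) -> (18.826,-5.691), length = 8
  seg 6: (18.826,-5.691) -> (24.771,-11.044), length = 8
  seg 7: (24.771,-11.044) -> (29.245,-17.676), length = 8
  seg 8: (29.245,-17.676) -> (31.481,-20.993), length = 4
  seg 9: (31.481,-20.993) -> (29.804,-18.506), length = 3
  seg 10: (29.804,-18.506) -> (32.54,-26.023), length = 8
  seg 11: (32.54,-26.023) -> (33.376,-33.979), length = 8
  seg 12: (33.376,-33.979) -> (32.263,-41.901), length = 8
  seg 13: (32.263,-41.901) -> (29.266,-49.319), length = 8
  seg 14: (29.266,-49.319) -> (15.402,-51.267), length = 14
Total = 95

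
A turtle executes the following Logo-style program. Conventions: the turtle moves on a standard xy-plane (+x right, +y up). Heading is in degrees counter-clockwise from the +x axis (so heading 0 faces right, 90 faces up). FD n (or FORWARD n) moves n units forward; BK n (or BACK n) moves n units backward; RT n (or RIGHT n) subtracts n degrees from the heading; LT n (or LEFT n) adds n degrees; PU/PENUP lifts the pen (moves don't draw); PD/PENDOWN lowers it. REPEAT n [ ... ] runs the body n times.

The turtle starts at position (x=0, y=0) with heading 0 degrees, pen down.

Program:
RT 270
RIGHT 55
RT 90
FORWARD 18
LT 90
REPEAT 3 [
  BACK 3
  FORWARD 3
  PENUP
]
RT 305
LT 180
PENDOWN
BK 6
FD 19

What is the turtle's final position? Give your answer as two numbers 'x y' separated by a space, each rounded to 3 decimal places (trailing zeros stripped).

Answer: 10.324 -27.745

Derivation:
Executing turtle program step by step:
Start: pos=(0,0), heading=0, pen down
RT 270: heading 0 -> 90
RT 55: heading 90 -> 35
RT 90: heading 35 -> 305
FD 18: (0,0) -> (10.324,-14.745) [heading=305, draw]
LT 90: heading 305 -> 35
REPEAT 3 [
  -- iteration 1/3 --
  BK 3: (10.324,-14.745) -> (7.867,-16.465) [heading=35, draw]
  FD 3: (7.867,-16.465) -> (10.324,-14.745) [heading=35, draw]
  PU: pen up
  -- iteration 2/3 --
  BK 3: (10.324,-14.745) -> (7.867,-16.465) [heading=35, move]
  FD 3: (7.867,-16.465) -> (10.324,-14.745) [heading=35, move]
  PU: pen up
  -- iteration 3/3 --
  BK 3: (10.324,-14.745) -> (7.867,-16.465) [heading=35, move]
  FD 3: (7.867,-16.465) -> (10.324,-14.745) [heading=35, move]
  PU: pen up
]
RT 305: heading 35 -> 90
LT 180: heading 90 -> 270
PD: pen down
BK 6: (10.324,-14.745) -> (10.324,-8.745) [heading=270, draw]
FD 19: (10.324,-8.745) -> (10.324,-27.745) [heading=270, draw]
Final: pos=(10.324,-27.745), heading=270, 5 segment(s) drawn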